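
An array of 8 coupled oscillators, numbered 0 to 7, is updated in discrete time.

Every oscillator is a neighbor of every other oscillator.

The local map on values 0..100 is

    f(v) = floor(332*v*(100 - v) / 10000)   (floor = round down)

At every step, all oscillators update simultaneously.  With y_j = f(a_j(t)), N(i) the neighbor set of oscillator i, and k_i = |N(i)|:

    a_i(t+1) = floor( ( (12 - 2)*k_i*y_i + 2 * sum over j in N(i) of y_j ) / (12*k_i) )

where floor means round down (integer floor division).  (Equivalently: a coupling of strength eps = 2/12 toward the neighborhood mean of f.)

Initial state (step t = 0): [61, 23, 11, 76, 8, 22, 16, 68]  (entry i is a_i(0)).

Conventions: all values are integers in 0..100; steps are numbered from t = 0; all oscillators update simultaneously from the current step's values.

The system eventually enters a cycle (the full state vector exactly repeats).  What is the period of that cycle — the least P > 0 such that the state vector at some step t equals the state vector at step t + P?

Simulating step by step:
t=0: [61, 23, 11, 76, 8, 22, 16, 68]
t=1: [73, 57, 36, 58, 29, 55, 45, 68]
t=2: [67, 80, 75, 79, 69, 80, 80, 72]
t=3: [70, 54, 61, 56, 69, 54, 54, 65]
t=4: [70, 81, 77, 80, 72, 81, 81, 75]
t=5: [66, 52, 57, 53, 64, 52, 52, 61]
t=6: [75, 81, 80, 81, 76, 81, 81, 78]
t=7: [60, 51, 53, 51, 58, 51, 51, 55]
t=8: [79, 81, 81, 81, 80, 81, 81, 81]
t=9: [54, 51, 51, 51, 52, 51, 51, 51]
t=10: [82, 82, 82, 82, 82, 82, 82, 82]
t=11: [49, 49, 49, 49, 49, 49, 49, 49]
t=12: [82, 82, 82, 82, 82, 82, 82, 82]

Answer: 2
Key observation: The state at step 10, [82, 82, 82, 82, 82, 82, 82, 82], reappears at step 12 — and no state repeats earlier — so the cycle the system enters has period 2.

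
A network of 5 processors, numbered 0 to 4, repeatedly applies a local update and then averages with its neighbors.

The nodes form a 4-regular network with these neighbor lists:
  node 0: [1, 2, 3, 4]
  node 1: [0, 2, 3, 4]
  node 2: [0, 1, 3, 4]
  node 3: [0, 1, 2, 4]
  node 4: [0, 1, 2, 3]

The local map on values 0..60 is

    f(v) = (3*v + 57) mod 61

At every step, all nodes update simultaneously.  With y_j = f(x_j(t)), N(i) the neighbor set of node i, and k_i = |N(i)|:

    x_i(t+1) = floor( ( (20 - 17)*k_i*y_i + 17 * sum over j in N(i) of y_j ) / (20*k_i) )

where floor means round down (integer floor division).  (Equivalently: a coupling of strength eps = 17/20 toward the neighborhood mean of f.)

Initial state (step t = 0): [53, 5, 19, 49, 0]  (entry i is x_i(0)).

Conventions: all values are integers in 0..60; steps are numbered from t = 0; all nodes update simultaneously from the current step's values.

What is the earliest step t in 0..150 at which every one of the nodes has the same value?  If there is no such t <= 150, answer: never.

Answer: 3
Key observation: Synchronization is absorbing here: once all nodes are equal they stay equal, and step 3 is the first all-equal step.

Derivation:
t=0: [53, 5, 19, 49, 0]  (not all equal)
t=1: [35, 36, 33, 35, 33]  (not all equal)
t=2: [38, 37, 38, 38, 38]  (not all equal)
t=3: [48, 48, 48, 48, 48]  (all equal)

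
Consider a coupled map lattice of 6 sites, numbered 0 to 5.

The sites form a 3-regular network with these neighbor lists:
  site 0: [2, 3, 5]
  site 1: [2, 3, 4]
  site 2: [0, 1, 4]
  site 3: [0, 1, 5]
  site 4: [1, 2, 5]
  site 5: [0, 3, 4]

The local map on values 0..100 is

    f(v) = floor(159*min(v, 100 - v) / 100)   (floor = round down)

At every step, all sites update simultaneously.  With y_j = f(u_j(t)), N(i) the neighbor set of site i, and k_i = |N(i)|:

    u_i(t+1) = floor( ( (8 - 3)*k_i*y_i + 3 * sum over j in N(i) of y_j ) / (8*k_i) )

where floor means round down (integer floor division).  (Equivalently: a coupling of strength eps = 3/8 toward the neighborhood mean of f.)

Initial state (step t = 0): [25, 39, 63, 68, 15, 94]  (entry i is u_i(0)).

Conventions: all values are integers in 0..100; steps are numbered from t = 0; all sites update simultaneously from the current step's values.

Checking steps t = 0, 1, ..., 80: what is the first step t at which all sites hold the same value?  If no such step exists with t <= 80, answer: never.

Answer: 40
Key observation: Synchronization is absorbing here: once all sites are equal they stay equal, and step 40 is the first all-equal step.

Derivation:
t=0: [25, 39, 63, 68, 15, 94]  (not all equal)
t=1: [39, 55, 51, 45, 30, 19]  (not all equal)
t=2: [61, 68, 70, 64, 51, 41]  (not all equal)
t=3: [59, 53, 53, 57, 68, 65]  (not all equal)
t=4: [65, 70, 69, 66, 56, 57]  (not all equal)
t=5: [55, 50, 52, 55, 63, 64]  (not all equal)
t=6: [69, 75, 73, 70, 62, 60]  (not all equal)
t=7: [49, 43, 44, 48, 55, 58]  (not all equal)
t=8: [74, 69, 70, 73, 69, 69]  (not all equal)
t=9: [42, 47, 46, 43, 48, 47]  (not all equal)
t=10: [68, 73, 72, 69, 75, 72]  (not all equal)
t=11: [48, 42, 43, 47, 40, 44]  (not all equal)
t=12: [73, 66, 68, 72, 64, 69]  (not all equal)
t=13: [44, 52, 50, 45, 54, 48]  (not all equal)
t=14: [71, 75, 76, 72, 74, 74]  (not all equal)
t=15: [44, 39, 39, 43, 40, 42]  (not all equal)
t=16: [67, 62, 63, 67, 63, 66]  (not all equal)
t=17: [53, 58, 57, 53, 57, 54]  (not all equal)
t=18: [73, 67, 68, 72, 68, 72]  (not all equal)
t=19: [43, 50, 49, 44, 49, 44]  (not all equal)
t=20: [69, 77, 76, 70, 76, 69]  (not all equal)
t=21: [47, 37, 39, 46, 39, 47]  (not all equal)
t=22: [72, 60, 63, 71, 63, 72]  (not all equal)
t=23: [46, 59, 56, 47, 56, 46]  (not all equal)
t=24: [72, 67, 69, 72, 69, 72]  (not all equal)
t=25: [44, 50, 48, 45, 48, 44]  (not all equal)
t=26: [70, 77, 75, 71, 75, 70]  (not all equal)
t=27: [45, 38, 39, 45, 39, 45]  (not all equal)
t=28: [69, 61, 62, 69, 62, 69]  (not all equal)
t=29: [50, 59, 58, 50, 58, 50]  (not all equal)
t=30: [77, 67, 67, 77, 67, 77]  (not all equal)
t=31: [38, 50, 50, 38, 50, 38]  (not all equal)
t=32: [62, 76, 76, 62, 76, 62]  (not all equal)
t=33: [57, 40, 40, 57, 40, 57]  (not all equal)
t=34: [67, 63, 63, 67, 63, 67]  (not all equal)
t=35: [52, 57, 57, 52, 57, 52]  (not all equal)
t=36: [75, 69, 69, 75, 69, 75]  (not all equal)
t=37: [40, 47, 47, 40, 47, 40]  (not all equal)
t=38: [64, 72, 72, 64, 72, 64]  (not all equal)
t=39: [55, 45, 45, 55, 45, 55]  (not all equal)
t=40: [71, 71, 71, 71, 71, 71]  (all equal)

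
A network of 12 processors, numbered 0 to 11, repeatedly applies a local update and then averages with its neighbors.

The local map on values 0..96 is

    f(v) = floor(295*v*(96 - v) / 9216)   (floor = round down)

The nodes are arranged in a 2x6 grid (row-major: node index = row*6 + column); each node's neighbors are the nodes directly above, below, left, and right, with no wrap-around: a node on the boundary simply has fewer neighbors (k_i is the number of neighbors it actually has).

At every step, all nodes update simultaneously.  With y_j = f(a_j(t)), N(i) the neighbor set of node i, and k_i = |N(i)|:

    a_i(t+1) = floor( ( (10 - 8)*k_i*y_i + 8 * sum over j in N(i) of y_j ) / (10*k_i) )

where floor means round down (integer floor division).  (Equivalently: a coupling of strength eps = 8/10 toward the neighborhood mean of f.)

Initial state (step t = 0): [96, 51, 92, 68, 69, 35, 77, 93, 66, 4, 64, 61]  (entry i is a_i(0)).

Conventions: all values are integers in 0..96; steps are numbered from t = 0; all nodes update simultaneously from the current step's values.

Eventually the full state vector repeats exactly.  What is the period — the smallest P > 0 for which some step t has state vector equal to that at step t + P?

Simulating step by step:
t=0: [96, 51, 92, 68, 69, 35, 77, 93, 66, 4, 64, 61]
t=1: [47, 19, 54, 33, 63, 64, 12, 50, 20, 52, 49, 66]
t=2: [45, 67, 57, 69, 67, 64, 64, 48, 67, 64, 68, 67]
t=3: [65, 70, 63, 64, 61, 62, 71, 65, 68, 61, 62, 62]
t=4: [58, 63, 62, 66, 66, 67, 62, 59, 64, 64, 67, 67]
t=5: [67, 68, 65, 64, 62, 62, 69, 66, 66, 63, 63, 62]
t=6: [60, 62, 62, 65, 66, 67, 61, 61, 64, 64, 66, 66]
t=7: [67, 67, 65, 64, 63, 62, 68, 66, 66, 64, 63, 62]
t=8: [61, 62, 63, 65, 66, 66, 62, 61, 63, 64, 66, 66]
t=9: [67, 67, 65, 64, 63, 63, 67, 66, 66, 64, 63, 63]
t=10: [62, 62, 63, 65, 65, 66, 62, 62, 63, 64, 65, 66]
t=11: [67, 66, 65, 64, 63, 63, 67, 66, 66, 64, 64, 63]
t=12: [62, 63, 63, 65, 65, 66, 62, 62, 63, 64, 65, 65]
t=13: [66, 66, 65, 64, 63, 63, 67, 66, 66, 64, 64, 63]
t=14: [62, 63, 63, 65, 65, 66, 62, 62, 63, 64, 65, 65]

Answer: 2
Key observation: The state at step 12, [62, 63, 63, 65, 65, 66, 62, 62, 63, 64, 65, 65], reappears at step 14 — and no state repeats earlier — so the cycle the system enters has period 2.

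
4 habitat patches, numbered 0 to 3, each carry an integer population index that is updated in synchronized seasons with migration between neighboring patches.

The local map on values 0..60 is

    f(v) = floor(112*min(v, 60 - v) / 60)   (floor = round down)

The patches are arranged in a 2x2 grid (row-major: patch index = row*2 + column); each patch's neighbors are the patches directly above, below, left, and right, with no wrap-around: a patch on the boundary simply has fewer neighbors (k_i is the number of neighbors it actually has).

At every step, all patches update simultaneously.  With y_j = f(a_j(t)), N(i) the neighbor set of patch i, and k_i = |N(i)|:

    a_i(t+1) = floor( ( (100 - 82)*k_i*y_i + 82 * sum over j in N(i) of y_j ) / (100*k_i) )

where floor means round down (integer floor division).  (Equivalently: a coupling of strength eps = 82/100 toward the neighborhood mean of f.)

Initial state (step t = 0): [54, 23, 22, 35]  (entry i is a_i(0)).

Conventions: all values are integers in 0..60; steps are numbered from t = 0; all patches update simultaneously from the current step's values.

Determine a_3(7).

Simulating step by step:
t=0: [54, 23, 22, 35]
t=1: [36, 30, 30, 42]
t=2: [53, 41, 41, 51]
t=3: [31, 18, 18, 31]
t=4: [36, 50, 50, 36]
t=5: [22, 39, 39, 22]
t=6: [39, 40, 40, 39]
t=7: [37, 38, 38, 37]

Answer: a_3(7) = 37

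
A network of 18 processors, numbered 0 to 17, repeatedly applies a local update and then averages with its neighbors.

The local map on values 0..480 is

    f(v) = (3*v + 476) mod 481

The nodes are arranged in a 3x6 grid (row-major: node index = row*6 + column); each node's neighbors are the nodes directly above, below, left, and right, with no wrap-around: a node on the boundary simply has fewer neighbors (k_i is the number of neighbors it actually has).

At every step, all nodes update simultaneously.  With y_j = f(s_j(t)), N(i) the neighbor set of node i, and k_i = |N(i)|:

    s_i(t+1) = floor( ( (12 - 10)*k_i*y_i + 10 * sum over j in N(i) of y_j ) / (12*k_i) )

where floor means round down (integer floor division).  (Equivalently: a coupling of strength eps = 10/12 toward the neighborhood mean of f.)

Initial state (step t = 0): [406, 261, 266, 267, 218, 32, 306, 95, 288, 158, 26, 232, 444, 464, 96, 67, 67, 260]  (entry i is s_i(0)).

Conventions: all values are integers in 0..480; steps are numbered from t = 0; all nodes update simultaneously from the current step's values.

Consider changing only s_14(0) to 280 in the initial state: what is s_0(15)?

Simulating step by step:
t=0: [406, 261, 266, 267, 218, 32, 306, 95, 288, 158, 26, 232, 444, 464, 280, 67, 67, 260]
t=1: [345, 283, 327, 316, 161, 172, 320, 365, 357, 278, 229, 162, 417, 348, 336, 315, 189, 218]
t=2: [360, 118, 260, 310, 272, 204, 212, 233, 127, 313, 222, 110, 276, 138, 184, 207, 243, 61]
t=3: [226, 230, 373, 373, 263, 293, 210, 303, 276, 311, 311, 188, 289, 240, 266, 234, 177, 266]
t=4: [177, 247, 219, 275, 326, 224, 300, 263, 334, 315, 256, 333, 221, 349, 272, 259, 278, 103]
t=5: [286, 186, 203, 234, 226, 48, 214, 213, 268, 273, 224, 219, 235, 238, 167, 364, 301, 209]
t=6: [157, 192, 188, 216, 182, 174, 232, 186, 183, 231, 262, 157, 196, 145, 188, 233, 195, 268]
t=7: [202, 186, 100, 122, 148, 225, 212, 177, 101, 188, 223, 259, 283, 141, 209, 142, 247, 288]
t=8: [112, 139, 252, 285, 276, 335, 171, 202, 166, 276, 251, 256, 297, 222, 339, 201, 315, 290]
t=9: [238, 268, 265, 326, 244, 266, 242, 151, 164, 216, 341, 238, 153, 189, 94, 255, 289, 372]
t=10: [270, 326, 144, 201, 146, 249, 353, 209, 250, 100, 221, 181, 209, 341, 147, 274, 197, 278]
t=11: [96, 249, 180, 340, 226, 247, 183, 111, 314, 235, 214, 227, 85, 208, 254, 288, 256, 125]
t=12: [182, 228, 222, 138, 160, 203, 249, 245, 258, 253, 211, 249, 125, 260, 316, 278, 298, 260]
t=13: [201, 168, 278, 325, 267, 327, 232, 258, 290, 293, 319, 200, 292, 349, 335, 375, 287, 327]
t=14: [114, 212, 171, 294, 189, 181, 255, 192, 286, 278, 327, 157, 185, 212, 179, 250, 241, 206]
t=15: [234, 151, 259, 192, 143, 237, 184, 213, 169, 275, 238, 134, 190, 83, 226, 220, 153, 314]

Answer: s_0(15) = 234
Key observation: This trace re-runs the system from the modified initial state.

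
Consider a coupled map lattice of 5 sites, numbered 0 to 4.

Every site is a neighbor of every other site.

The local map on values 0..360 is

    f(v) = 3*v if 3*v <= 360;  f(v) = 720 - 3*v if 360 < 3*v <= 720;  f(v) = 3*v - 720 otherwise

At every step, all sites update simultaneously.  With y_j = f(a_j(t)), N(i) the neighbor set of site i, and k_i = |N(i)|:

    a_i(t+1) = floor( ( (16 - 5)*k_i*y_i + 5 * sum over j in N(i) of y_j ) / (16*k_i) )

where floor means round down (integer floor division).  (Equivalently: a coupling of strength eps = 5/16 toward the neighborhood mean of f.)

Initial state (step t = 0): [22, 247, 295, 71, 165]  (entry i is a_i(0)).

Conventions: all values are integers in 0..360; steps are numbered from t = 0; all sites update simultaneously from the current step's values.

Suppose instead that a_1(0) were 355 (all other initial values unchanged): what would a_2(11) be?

Simulating step by step:
t=0: [22, 355, 295, 71, 165]
t=1: [119, 289, 179, 209, 216]
t=2: [284, 156, 178, 123, 110]
t=3: [178, 251, 211, 311, 298]
t=4: [167, 74, 107, 183, 160]
t=5: [225, 226, 287, 195, 237]
t=6: [56, 54, 114, 111, 34]
t=7: [188, 185, 294, 289, 148]
t=8: [165, 171, 169, 160, 238]
t=9: [206, 195, 199, 215, 73]
t=10: [113, 133, 126, 96, 184]
t=11: [320, 309, 322, 289, 216]

Answer: a_2(11) = 322
Key observation: This trace re-runs the system from the modified initial state.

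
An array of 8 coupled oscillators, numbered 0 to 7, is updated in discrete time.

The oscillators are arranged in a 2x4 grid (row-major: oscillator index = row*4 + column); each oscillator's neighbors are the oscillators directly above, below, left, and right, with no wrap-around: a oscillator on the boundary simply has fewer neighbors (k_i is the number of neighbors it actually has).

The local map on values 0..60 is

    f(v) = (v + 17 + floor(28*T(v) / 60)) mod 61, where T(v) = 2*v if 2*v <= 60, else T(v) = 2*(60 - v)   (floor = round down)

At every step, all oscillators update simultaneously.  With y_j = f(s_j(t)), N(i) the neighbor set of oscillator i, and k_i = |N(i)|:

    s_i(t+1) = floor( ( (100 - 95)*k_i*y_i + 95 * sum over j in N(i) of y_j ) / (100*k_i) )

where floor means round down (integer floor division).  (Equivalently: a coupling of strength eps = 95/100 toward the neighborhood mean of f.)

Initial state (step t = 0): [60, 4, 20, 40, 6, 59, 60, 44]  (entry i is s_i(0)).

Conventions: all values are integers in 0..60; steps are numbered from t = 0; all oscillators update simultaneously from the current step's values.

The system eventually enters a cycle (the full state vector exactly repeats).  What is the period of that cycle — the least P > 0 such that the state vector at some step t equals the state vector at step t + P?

Answer: 2
Key observation: The state at step 7, [14, 14, 14, 14, 14, 14, 14, 14], reappears at step 9 — and no state repeats earlier — so the cycle the system enters has period 2.

Derivation:
t=0: [60, 4, 20, 40, 6, 59, 60, 44]
t=1: [25, 28, 19, 33, 16, 22, 27, 14]
t=2: [27, 37, 12, 46, 32, 23, 49, 12]
t=3: [13, 15, 15, 38, 4, 13, 26, 16]
t=4: [35, 43, 23, 44, 41, 26, 43, 11]
t=5: [14, 7, 13, 18, 10, 13, 14, 15]
t=6: [33, 42, 41, 44, 42, 36, 43, 47]
t=7: [14, 14, 14, 14, 14, 14, 14, 14]
t=8: [44, 44, 44, 44, 44, 44, 44, 44]
t=9: [14, 14, 14, 14, 14, 14, 14, 14]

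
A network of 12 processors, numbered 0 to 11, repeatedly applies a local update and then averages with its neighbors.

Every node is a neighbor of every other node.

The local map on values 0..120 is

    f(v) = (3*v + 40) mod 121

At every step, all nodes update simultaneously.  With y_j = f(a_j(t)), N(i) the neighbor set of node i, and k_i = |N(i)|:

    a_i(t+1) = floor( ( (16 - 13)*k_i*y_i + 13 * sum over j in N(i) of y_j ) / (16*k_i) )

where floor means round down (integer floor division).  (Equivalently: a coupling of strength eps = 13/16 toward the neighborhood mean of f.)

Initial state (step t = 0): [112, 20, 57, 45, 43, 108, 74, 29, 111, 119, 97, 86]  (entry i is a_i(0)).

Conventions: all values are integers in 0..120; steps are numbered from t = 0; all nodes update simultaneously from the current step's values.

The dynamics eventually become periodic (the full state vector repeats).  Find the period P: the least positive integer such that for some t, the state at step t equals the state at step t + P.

Answer: 5
Key observation: The state at step 4, [94, 94, 94, 94, 94, 94, 94, 94, 94, 94, 94, 94], reappears at step 9 — and no state repeats earlier — so the cycle the system enters has period 5.

Derivation:
t=0: [112, 20, 57, 45, 43, 108, 74, 29, 111, 119, 97, 86]
t=1: [39, 49, 48, 44, 43, 38, 40, 39, 39, 42, 48, 44]
t=2: [45, 49, 49, 47, 47, 45, 46, 45, 45, 46, 49, 47]
t=3: [58, 59, 59, 59, 59, 58, 58, 58, 58, 58, 59, 59]
t=4: [94, 94, 94, 94, 94, 94, 94, 94, 94, 94, 94, 94]
t=5: [80, 80, 80, 80, 80, 80, 80, 80, 80, 80, 80, 80]
t=6: [38, 38, 38, 38, 38, 38, 38, 38, 38, 38, 38, 38]
t=7: [33, 33, 33, 33, 33, 33, 33, 33, 33, 33, 33, 33]
t=8: [18, 18, 18, 18, 18, 18, 18, 18, 18, 18, 18, 18]
t=9: [94, 94, 94, 94, 94, 94, 94, 94, 94, 94, 94, 94]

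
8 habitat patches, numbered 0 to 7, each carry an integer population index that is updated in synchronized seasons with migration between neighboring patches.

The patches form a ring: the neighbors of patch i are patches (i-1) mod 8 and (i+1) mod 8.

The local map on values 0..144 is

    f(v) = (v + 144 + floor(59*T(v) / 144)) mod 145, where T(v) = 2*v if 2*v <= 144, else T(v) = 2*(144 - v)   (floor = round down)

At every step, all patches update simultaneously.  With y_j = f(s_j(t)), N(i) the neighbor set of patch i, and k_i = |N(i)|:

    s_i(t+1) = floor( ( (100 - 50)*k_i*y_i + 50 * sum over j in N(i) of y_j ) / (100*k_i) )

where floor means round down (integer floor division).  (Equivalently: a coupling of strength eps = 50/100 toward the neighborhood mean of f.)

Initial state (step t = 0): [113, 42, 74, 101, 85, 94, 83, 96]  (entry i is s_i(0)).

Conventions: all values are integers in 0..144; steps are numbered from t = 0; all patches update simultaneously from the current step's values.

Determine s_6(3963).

Simulating step by step:
t=0: [113, 42, 74, 101, 85, 94, 83, 96]
t=1: [120, 104, 117, 133, 133, 132, 132, 134]
t=2: [138, 136, 138, 140, 140, 140, 140, 140]
t=3: [141, 141, 141, 141, 142, 142, 142, 141]
t=4: [142, 142, 142, 142, 142, 142, 142, 142]
t=5: [142, 142, 142, 142, 142, 142, 142, 142]

Answer: s_6(3963) = 142
Key observation: The state at step 4, [142, 142, 142, 142, 142, 142, 142, 142], reappears at step 5: the system is in a cycle of period 1 from step 4 on.  Therefore the state at step 3963 equals the state at step 4 + ((3963 - 4) mod 1) = 4, which is [142, 142, 142, 142, 142, 142, 142, 142].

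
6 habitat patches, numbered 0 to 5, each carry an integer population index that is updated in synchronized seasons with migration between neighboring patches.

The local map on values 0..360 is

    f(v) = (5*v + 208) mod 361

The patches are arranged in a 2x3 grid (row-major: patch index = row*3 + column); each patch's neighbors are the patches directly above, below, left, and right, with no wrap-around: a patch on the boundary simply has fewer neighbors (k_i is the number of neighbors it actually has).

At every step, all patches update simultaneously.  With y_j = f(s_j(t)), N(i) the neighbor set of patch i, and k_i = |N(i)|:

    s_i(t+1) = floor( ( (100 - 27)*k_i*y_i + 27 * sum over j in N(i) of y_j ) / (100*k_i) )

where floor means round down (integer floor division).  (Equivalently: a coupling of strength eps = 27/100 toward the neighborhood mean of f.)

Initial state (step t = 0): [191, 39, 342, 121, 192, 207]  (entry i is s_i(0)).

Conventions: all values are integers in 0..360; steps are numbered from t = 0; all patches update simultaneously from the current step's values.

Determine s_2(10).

Simulating step by step:
t=0: [191, 39, 342, 121, 192, 207]
t=1: [76, 55, 109, 88, 88, 143]
t=2: [220, 138, 66, 278, 264, 189]
t=3: [208, 172, 162, 154, 97, 86]
t=4: [201, 323, 300, 253, 321, 286]
t=5: [101, 49, 221, 39, 27, 178]
t=6: [275, 150, 182, 124, 263, 88]
t=7: [147, 195, 96, 106, 114, 224]
t=8: [176, 127, 285, 49, 73, 230]
t=9: [32, 124, 191, 96, 198, 254]
t=10: [63, 95, 77, 255, 125, 51]

Answer: s_2(10) = 77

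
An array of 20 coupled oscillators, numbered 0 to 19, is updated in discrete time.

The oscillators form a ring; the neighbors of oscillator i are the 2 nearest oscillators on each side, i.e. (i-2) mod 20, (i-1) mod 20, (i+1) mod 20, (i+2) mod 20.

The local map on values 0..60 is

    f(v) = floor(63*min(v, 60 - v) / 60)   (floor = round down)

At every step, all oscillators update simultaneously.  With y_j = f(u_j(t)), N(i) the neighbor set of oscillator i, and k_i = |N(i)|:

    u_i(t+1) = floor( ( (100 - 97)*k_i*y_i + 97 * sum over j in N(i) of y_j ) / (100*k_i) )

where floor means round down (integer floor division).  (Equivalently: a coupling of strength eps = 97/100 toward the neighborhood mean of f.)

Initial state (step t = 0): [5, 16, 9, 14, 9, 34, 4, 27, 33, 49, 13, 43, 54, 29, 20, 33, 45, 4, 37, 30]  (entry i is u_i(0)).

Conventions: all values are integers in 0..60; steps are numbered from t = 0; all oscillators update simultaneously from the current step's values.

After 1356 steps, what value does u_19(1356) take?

Answer: u_19(1356) = 13
Key observation: The state at step 11, [13, 13, 13, 13, 13, 13, 13, 13, 13, 13, 13, 13, 13, 13, 13, 13, 13, 13, 13, 13], reappears at step 12: the system is in a cycle of period 1 from step 11 on.  Therefore the state at step 1356 equals the state at step 11 + ((1356 - 11) mod 1) = 11, which is [13, 13, 13, 13, 13, 13, 13, 13, 13, 13, 13, 13, 13, 13, 13, 13, 13, 13, 13, 13].

Derivation:
t=0: [5, 16, 9, 14, 9, 34, 4, 27, 33, 49, 13, 43, 54, 29, 20, 33, 45, 4, 37, 30]
t=1: [19, 14, 10, 15, 13, 14, 22, 17, 14, 21, 15, 15, 19, 18, 19, 17, 19, 23, 14, 12]
t=2: [12, 14, 15, 12, 15, 16, 14, 18, 19, 15, 17, 18, 16, 17, 18, 19, 18, 15, 18, 17]
t=3: [15, 14, 13, 14, 14, 14, 16, 16, 16, 17, 17, 16, 17, 17, 17, 17, 17, 17, 15, 14]
t=4: [14, 14, 14, 13, 14, 14, 15, 15, 16, 16, 16, 16, 16, 16, 17, 17, 16, 15, 15, 15]
t=5: [14, 14, 13, 13, 14, 14, 14, 15, 15, 15, 16, 16, 16, 16, 16, 16, 16, 15, 15, 14]
t=6: [14, 13, 13, 13, 13, 14, 14, 14, 15, 15, 15, 15, 16, 16, 16, 15, 15, 15, 14, 14]
t=7: [13, 13, 13, 13, 13, 13, 14, 14, 14, 14, 15, 15, 15, 15, 15, 15, 15, 14, 14, 14]
t=8: [13, 13, 13, 13, 13, 13, 13, 13, 14, 14, 14, 14, 15, 15, 15, 14, 14, 14, 14, 13]
t=9: [13, 13, 13, 13, 13, 13, 13, 13, 13, 13, 14, 14, 14, 14, 14, 14, 14, 13, 13, 13]
t=10: [13, 13, 13, 13, 13, 13, 13, 13, 13, 13, 13, 13, 14, 14, 14, 13, 13, 13, 13, 13]
t=11: [13, 13, 13, 13, 13, 13, 13, 13, 13, 13, 13, 13, 13, 13, 13, 13, 13, 13, 13, 13]
t=12: [13, 13, 13, 13, 13, 13, 13, 13, 13, 13, 13, 13, 13, 13, 13, 13, 13, 13, 13, 13]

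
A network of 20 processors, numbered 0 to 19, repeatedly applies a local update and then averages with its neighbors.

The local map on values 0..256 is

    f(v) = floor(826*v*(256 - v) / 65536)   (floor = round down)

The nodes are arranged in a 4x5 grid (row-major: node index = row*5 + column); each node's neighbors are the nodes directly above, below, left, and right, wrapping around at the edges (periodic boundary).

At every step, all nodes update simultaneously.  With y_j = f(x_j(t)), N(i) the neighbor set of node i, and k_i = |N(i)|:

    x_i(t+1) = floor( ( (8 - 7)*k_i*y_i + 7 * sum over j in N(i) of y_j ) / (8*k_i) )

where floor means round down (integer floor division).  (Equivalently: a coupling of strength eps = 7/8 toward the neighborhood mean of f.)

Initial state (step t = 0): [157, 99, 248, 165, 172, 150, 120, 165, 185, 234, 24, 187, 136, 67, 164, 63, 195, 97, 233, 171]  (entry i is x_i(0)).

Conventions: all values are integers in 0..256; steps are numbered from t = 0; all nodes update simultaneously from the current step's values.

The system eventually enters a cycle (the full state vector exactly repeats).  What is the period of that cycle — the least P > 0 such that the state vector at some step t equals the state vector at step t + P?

Answer: 2
Key observation: The state at step 10, [206, 206, 206, 206, 206, 206, 206, 206, 206, 206, 206, 206, 206, 206, 206, 206, 206, 206, 206, 206], reappears at step 12 — and no state repeats earlier — so the cycle the system enters has period 2.

Derivation:
t=0: [157, 99, 248, 165, 172, 150, 120, 165, 185, 234, 24, 187, 136, 67, 164, 63, 195, 97, 233, 171]
t=1: [184, 149, 170, 119, 160, 141, 188, 154, 152, 169, 162, 157, 179, 157, 127, 149, 172, 121, 166, 152]
t=2: [195, 176, 199, 192, 189, 179, 194, 181, 195, 198, 199, 179, 194, 191, 194, 186, 197, 184, 199, 197]
t=3: [165, 150, 163, 148, 149, 149, 170, 151, 155, 156, 162, 150, 164, 149, 147, 148, 167, 147, 153, 153]
t=4: [198, 189, 199, 197, 196, 191, 197, 191, 198, 199, 199, 189, 198, 196, 196, 192, 198, 192, 199, 199]
t=5: [152, 145, 152, 144, 144, 145, 156, 145, 147, 148, 152, 145, 152, 144, 144, 144, 154, 144, 146, 147]
t=6: [202, 198, 202, 201, 201, 199, 201, 199, 202, 202, 202, 198, 202, 201, 201, 199, 201, 199, 202, 202]
t=7: [141, 138, 141, 137, 137, 138, 142, 138, 138, 138, 141, 138, 141, 137, 137, 138, 142, 138, 138, 138]
t=8: [204, 204, 204, 204, 204, 204, 204, 204, 205, 205, 204, 204, 204, 204, 204, 204, 204, 204, 205, 205]
t=9: [133, 133, 133, 132, 132, 132, 133, 132, 132, 132, 133, 133, 133, 132, 132, 132, 133, 132, 132, 132]
t=10: [206, 206, 206, 206, 206, 206, 206, 206, 206, 206, 206, 206, 206, 206, 206, 206, 206, 206, 206, 206]
t=11: [129, 129, 129, 129, 129, 129, 129, 129, 129, 129, 129, 129, 129, 129, 129, 129, 129, 129, 129, 129]
t=12: [206, 206, 206, 206, 206, 206, 206, 206, 206, 206, 206, 206, 206, 206, 206, 206, 206, 206, 206, 206]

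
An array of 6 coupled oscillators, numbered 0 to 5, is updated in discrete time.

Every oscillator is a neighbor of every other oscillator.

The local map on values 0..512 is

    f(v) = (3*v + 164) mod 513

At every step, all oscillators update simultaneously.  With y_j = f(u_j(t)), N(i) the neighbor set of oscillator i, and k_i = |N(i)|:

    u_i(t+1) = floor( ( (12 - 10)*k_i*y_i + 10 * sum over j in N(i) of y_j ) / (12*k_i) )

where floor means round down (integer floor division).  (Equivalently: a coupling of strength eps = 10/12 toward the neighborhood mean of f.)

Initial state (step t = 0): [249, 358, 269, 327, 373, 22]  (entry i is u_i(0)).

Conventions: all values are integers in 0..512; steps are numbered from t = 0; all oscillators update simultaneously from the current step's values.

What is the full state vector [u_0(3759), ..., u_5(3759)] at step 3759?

Answer: [431, 431, 431, 431, 431, 431]
Key observation: The state at step 4, [431, 431, 431, 431, 431, 431], reappears at step 5: the system is in a cycle of period 1 from step 4 on.  Therefore the state at step 3759 equals the state at step 4 + ((3759 - 4) mod 1) = 4, which is [431, 431, 431, 431, 431, 431].

Derivation:
t=0: [249, 358, 269, 327, 373, 22]
t=1: [279, 279, 279, 279, 279, 279]
t=2: [488, 488, 488, 488, 488, 488]
t=3: [89, 89, 89, 89, 89, 89]
t=4: [431, 431, 431, 431, 431, 431]
t=5: [431, 431, 431, 431, 431, 431]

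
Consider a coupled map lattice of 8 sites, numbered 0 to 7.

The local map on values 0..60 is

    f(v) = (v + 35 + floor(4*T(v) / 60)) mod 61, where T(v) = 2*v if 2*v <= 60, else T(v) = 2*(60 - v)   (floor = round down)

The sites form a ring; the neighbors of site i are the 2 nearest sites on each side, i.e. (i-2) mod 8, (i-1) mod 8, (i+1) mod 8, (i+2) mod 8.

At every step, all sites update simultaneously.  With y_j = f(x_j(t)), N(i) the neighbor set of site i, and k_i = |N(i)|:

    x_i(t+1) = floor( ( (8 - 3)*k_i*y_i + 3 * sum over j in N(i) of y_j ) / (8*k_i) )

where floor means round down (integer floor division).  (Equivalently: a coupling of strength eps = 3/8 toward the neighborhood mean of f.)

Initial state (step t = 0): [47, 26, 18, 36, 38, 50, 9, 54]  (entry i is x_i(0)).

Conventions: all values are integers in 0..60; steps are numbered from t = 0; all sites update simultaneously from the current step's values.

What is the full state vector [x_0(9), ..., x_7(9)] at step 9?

Answer: [14, 47, 44, 46, 13, 18, 14, 19]

Derivation:
t=0: [47, 26, 18, 36, 38, 50, 9, 54]
t=1: [26, 12, 39, 17, 21, 25, 36, 26]
t=2: [9, 37, 24, 45, 44, 13, 14, 8]
t=3: [38, 19, 10, 21, 23, 43, 46, 42]
t=4: [21, 47, 40, 47, 13, 20, 17, 21]
t=5: [50, 28, 24, 27, 44, 52, 54, 54]
t=6: [21, 8, 5, 7, 18, 24, 26, 25]
t=7: [44, 40, 43, 39, 42, 10, 12, 11]
t=8: [24, 19, 18, 18, 23, 40, 42, 41]
t=9: [14, 47, 44, 46, 13, 18, 14, 19]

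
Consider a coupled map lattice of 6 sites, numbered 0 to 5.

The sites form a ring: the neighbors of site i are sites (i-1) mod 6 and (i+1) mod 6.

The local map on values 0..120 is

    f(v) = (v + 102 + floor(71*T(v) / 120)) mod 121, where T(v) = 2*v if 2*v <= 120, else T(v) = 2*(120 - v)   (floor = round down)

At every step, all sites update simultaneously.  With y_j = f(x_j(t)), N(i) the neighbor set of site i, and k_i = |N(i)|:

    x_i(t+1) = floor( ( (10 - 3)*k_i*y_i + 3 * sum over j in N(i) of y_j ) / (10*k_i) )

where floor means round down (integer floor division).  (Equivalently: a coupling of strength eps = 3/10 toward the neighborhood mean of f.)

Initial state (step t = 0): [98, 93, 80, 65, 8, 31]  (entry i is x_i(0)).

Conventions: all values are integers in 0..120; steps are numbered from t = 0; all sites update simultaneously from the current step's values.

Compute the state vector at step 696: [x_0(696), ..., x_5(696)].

Answer: [104, 103, 103, 103, 103, 104]
Key observation: The state at step 3, [103, 103, 104, 104, 103, 103], reappears at step 5: the system is in a cycle of period 2 from step 3 on.  Therefore the state at step 696 equals the state at step 3 + ((696 - 3) mod 2) = 4, which is [104, 103, 103, 103, 103, 104].

Derivation:
t=0: [98, 93, 80, 65, 8, 31]
t=1: [96, 105, 108, 111, 107, 67]
t=2: [105, 103, 102, 102, 103, 108]
t=3: [103, 103, 104, 104, 103, 103]
t=4: [104, 103, 103, 103, 103, 104]
t=5: [103, 103, 104, 104, 103, 103]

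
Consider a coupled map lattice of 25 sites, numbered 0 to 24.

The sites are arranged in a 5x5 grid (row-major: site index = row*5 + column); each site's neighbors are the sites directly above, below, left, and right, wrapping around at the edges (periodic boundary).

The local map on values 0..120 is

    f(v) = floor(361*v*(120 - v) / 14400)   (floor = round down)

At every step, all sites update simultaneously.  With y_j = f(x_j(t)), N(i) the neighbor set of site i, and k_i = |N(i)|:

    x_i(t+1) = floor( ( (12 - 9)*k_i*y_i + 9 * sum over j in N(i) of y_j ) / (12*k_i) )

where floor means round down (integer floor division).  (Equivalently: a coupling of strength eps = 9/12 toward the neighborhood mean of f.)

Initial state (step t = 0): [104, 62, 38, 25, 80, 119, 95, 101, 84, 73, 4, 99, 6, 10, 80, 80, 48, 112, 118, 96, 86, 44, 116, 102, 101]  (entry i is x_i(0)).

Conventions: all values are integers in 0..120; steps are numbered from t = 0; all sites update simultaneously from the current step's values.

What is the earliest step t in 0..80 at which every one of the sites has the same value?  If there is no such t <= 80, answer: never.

Answer: never
Key observation: The state at step 9 reappears at step 11 — the system is in a cycle of period 2 from step 9 on.  No step 0..11 is synchronized, and the cycle repeats forever, so no step up to 80 (or ever) has all sites equal.

Derivation:
t=0: [104, 62, 38, 25, 80, 119, 95, 101, 84, 73, 4, 99, 6, 10, 80, 80, 48, 112, 118, 96, 86, 44, 116, 102, 101]  (not all equal)
t=1: [56, 71, 58, 67, 63, 37, 50, 54, 60, 65, 42, 45, 32, 39, 53, 62, 65, 27, 29, 54, 65, 69, 45, 34, 60]  (not all equal)
t=2: [86, 88, 87, 86, 89, 84, 84, 85, 87, 86, 84, 82, 76, 78, 85, 87, 83, 73, 73, 85, 89, 87, 79, 79, 86]  (not all equal)
t=3: [71, 71, 73, 73, 72, 74, 74, 74, 74, 72, 74, 77, 80, 79, 75, 72, 76, 82, 82, 75, 71, 73, 78, 78, 73]  (not all equal)
t=4: [86, 86, 85, 85, 86, 85, 85, 84, 84, 85, 84, 83, 81, 81, 84, 85, 83, 80, 80, 83, 86, 85, 82, 82, 85]  (not all equal)
t=5: [73, 73, 74, 74, 73, 74, 74, 75, 75, 74, 74, 76, 77, 77, 75, 74, 76, 78, 78, 75, 73, 74, 76, 76, 74]  (not all equal)
t=6: [85, 85, 84, 84, 85, 85, 84, 84, 84, 84, 84, 83, 83, 83, 84, 84, 83, 82, 82, 84, 85, 84, 83, 83, 84]  (not all equal)
t=7: [74, 74, 75, 75, 74, 74, 74, 75, 75, 74, 75, 75, 76, 76, 75, 75, 76, 76, 76, 75, 74, 75, 76, 76, 74]  (not all equal)
t=8: [85, 84, 84, 84, 84, 84, 84, 84, 84, 84, 84, 83, 83, 83, 84, 84, 83, 83, 83, 84, 84, 84, 83, 83, 84]  (not all equal)
t=9: [74, 74, 75, 75, 74, 74, 75, 75, 75, 75, 75, 75, 75, 75, 75, 75, 75, 76, 75, 75, 74, 75, 75, 75, 75]  (not all equal)
t=10: [85, 84, 84, 84, 84, 84, 84, 84, 84, 84, 84, 84, 83, 84, 84, 84, 83, 83, 83, 84, 84, 84, 83, 84, 84]  (not all equal)
t=11: [74, 74, 75, 75, 74, 74, 75, 75, 75, 75, 75, 75, 75, 75, 75, 75, 75, 76, 75, 75, 74, 75, 75, 75, 75]  (not all equal)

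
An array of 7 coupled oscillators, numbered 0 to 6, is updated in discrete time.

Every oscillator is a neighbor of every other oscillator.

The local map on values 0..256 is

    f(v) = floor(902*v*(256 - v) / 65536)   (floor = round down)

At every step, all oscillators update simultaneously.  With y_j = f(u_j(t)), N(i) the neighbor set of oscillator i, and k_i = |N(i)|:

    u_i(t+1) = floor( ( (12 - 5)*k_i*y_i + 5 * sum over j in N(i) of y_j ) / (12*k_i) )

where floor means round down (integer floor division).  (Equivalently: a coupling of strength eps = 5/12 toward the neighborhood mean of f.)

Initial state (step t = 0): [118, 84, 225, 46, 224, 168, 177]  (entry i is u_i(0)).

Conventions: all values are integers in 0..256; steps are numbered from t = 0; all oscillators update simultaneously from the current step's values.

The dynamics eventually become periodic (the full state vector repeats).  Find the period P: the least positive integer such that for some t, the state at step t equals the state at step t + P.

Simulating step by step:
t=0: [118, 84, 225, 46, 224, 168, 177]
t=1: [194, 181, 128, 147, 129, 183, 177]
t=2: [181, 192, 212, 210, 212, 190, 195]
t=3: [170, 161, 140, 142, 140, 163, 158]
t=4: [207, 212, 218, 218, 218, 211, 213]
t=5: [131, 125, 118, 118, 118, 126, 124]
t=6: [224, 224, 224, 224, 224, 224, 224]
t=7: [98, 98, 98, 98, 98, 98, 98]
t=8: [213, 213, 213, 213, 213, 213, 213]
t=9: [126, 126, 126, 126, 126, 126, 126]
t=10: [225, 225, 225, 225, 225, 225, 225]
t=11: [95, 95, 95, 95, 95, 95, 95]
t=12: [210, 210, 210, 210, 210, 210, 210]
t=13: [132, 132, 132, 132, 132, 132, 132]
t=14: [225, 225, 225, 225, 225, 225, 225]

Answer: 4
Key observation: The state at step 10, [225, 225, 225, 225, 225, 225, 225], reappears at step 14 — and no state repeats earlier — so the cycle the system enters has period 4.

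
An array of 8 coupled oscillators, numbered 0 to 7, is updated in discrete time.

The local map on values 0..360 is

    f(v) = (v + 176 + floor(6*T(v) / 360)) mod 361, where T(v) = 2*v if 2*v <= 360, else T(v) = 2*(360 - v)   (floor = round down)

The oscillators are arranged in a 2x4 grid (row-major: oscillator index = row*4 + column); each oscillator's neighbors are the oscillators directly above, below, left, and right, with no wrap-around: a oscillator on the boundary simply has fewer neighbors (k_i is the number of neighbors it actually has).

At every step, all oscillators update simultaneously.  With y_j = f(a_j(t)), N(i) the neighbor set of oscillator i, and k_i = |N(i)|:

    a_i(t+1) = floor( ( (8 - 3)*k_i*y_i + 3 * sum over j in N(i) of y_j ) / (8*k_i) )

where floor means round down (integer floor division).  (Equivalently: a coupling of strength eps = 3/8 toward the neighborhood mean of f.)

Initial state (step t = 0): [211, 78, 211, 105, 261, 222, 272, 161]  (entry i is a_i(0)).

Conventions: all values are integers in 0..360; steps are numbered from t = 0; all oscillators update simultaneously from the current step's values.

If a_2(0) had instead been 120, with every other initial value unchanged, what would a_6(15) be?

Answer: a_6(15) = 94
Key observation: This trace re-runs the system from the modified initial state.

Derivation:
t=0: [211, 78, 120, 105, 261, 222, 272, 161]
t=1: [81, 206, 266, 297, 62, 78, 141, 283]
t=2: [211, 91, 110, 105, 246, 233, 255, 144]
t=3: [81, 215, 259, 292, 55, 83, 128, 269]
t=4: [211, 95, 104, 98, 242, 234, 245, 132]
t=5: [81, 217, 253, 284, 53, 82, 120, 258]
t=6: [211, 96, 99, 90, 241, 233, 238, 122]
t=7: [81, 216, 248, 276, 52, 81, 114, 249]
t=8: [211, 94, 93, 83, 240, 231, 232, 114]
t=9: [81, 214, 243, 269, 51, 79, 108, 241]
t=10: [210, 92, 89, 76, 239, 229, 226, 107]
t=11: [80, 212, 238, 262, 50, 76, 103, 234]
t=12: [209, 90, 84, 70, 237, 226, 221, 101]
t=13: [79, 210, 233, 256, 48, 73, 98, 229]
t=14: [208, 88, 80, 65, 235, 223, 217, 95]
t=15: [77, 207, 229, 251, 46, 70, 94, 223]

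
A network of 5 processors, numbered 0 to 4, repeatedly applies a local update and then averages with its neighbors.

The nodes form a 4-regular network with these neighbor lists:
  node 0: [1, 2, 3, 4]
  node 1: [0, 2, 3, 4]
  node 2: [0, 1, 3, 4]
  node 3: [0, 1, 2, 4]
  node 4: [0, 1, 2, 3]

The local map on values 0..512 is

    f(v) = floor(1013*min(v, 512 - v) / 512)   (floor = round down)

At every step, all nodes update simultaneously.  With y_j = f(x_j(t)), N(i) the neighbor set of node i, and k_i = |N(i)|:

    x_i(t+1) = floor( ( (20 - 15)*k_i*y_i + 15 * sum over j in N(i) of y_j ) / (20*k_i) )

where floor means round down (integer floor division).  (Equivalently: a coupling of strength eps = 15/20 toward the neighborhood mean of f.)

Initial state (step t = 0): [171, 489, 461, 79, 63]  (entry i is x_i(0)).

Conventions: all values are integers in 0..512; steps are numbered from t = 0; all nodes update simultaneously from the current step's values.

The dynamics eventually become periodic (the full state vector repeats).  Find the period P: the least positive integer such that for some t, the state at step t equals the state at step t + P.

Simulating step by step:
t=0: [171, 489, 461, 79, 63]
t=1: [164, 145, 149, 152, 150]
t=2: [301, 299, 299, 300, 299]
t=3: [419, 419, 419, 419, 419]
t=4: [184, 184, 184, 184, 184]
t=5: [364, 364, 364, 364, 364]
t=6: [292, 292, 292, 292, 292]
t=7: [435, 435, 435, 435, 435]
t=8: [152, 152, 152, 152, 152]
t=9: [300, 300, 300, 300, 300]
t=10: [419, 419, 419, 419, 419]

Answer: 7
Key observation: The state at step 3, [419, 419, 419, 419, 419], reappears at step 10 — and no state repeats earlier — so the cycle the system enters has period 7.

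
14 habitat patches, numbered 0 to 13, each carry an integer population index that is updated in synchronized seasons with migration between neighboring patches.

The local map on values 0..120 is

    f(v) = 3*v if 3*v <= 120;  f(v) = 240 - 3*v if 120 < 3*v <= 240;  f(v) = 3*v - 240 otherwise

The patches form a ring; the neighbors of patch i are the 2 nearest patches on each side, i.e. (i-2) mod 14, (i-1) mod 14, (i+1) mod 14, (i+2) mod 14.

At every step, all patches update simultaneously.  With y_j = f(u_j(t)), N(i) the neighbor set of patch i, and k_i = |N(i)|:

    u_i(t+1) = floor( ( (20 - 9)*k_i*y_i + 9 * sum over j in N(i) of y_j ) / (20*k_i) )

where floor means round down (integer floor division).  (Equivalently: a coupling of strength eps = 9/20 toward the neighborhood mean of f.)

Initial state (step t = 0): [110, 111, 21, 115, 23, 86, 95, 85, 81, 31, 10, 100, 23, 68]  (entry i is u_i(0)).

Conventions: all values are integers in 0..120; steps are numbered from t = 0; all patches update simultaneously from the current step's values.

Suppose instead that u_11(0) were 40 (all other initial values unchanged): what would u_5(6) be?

Answer: u_5(6) = 80
Key observation: This trace re-runs the system from the modified initial state.

Derivation:
t=0: [110, 111, 21, 115, 23, 86, 95, 85, 81, 31, 10, 40, 23, 68]
t=1: [78, 84, 74, 85, 63, 36, 36, 26, 22, 70, 48, 91, 69, 61]
t=2: [16, 17, 19, 29, 56, 87, 93, 78, 71, 47, 71, 42, 39, 40]
t=3: [65, 63, 60, 70, 62, 34, 35, 24, 34, 74, 55, 103, 99, 103]
t=4: [51, 51, 53, 46, 63, 85, 94, 76, 86, 45, 68, 62, 60, 62]
t=5: [79, 84, 81, 82, 55, 31, 33, 26, 31, 71, 46, 58, 58, 62]
t=6: [16, 14, 12, 23, 63, 80, 92, 78, 85, 52, 84, 64, 61, 46]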